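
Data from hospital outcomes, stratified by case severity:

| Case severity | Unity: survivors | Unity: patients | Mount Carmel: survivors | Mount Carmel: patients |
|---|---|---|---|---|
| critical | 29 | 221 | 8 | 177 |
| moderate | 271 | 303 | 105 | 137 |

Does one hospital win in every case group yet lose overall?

Critical: Unity 29/221 = 13.1%, Mount Carmel 8/177 = 4.5% → Unity
Moderate: Unity 271/303 = 89.4%, Mount Carmel 105/137 = 76.6% → Unity
Overall: Unity 300/524 = 57.3%, Mount Carmel 113/314 = 36.0% → Unity
Unity wins overall and in every case group — no reversal.

No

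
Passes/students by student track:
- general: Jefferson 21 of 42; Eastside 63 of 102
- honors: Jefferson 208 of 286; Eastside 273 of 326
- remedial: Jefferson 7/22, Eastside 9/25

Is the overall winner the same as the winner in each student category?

General: Jefferson 21/42 = 50.0%, Eastside 63/102 = 61.8% → Eastside
Honors: Jefferson 208/286 = 72.7%, Eastside 273/326 = 83.7% → Eastside
Remedial: Jefferson 7/22 = 31.8%, Eastside 9/25 = 36.0% → Eastside
Overall: Jefferson 236/350 = 67.4%, Eastside 345/453 = 76.2% → Eastside
Eastside wins overall and in every student group — no reversal.

Yes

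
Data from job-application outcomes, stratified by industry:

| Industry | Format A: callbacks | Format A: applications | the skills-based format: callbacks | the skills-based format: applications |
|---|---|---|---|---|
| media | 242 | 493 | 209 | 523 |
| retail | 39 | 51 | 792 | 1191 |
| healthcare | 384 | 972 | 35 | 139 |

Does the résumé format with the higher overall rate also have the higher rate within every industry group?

Media: Format A 242/493 = 49.1%, the skills-based format 209/523 = 40.0% → Format A
Retail: Format A 39/51 = 76.5%, the skills-based format 792/1191 = 66.5% → Format A
Healthcare: Format A 384/972 = 39.5%, the skills-based format 35/139 = 25.2% → Format A
Overall: Format A 665/1516 = 43.9%, the skills-based format 1036/1853 = 55.9% → the skills-based format
Format A wins each industry group but the skills-based format wins overall — the comparison reverses. Format A's applications skew toward healthcare, which has a lower base rate.

No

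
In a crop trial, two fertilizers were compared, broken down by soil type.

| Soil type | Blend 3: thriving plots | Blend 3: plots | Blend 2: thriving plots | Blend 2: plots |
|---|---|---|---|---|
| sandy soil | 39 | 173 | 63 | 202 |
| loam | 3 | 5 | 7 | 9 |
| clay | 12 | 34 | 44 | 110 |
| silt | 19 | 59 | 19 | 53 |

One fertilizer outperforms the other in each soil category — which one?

Blend 2

Sandy soil: Blend 3 39/173 = 22.5%, Blend 2 63/202 = 31.2% → Blend 2
Loam: Blend 3 3/5 = 60.0%, Blend 2 7/9 = 77.8% → Blend 2
Clay: Blend 3 12/34 = 35.3%, Blend 2 44/110 = 40.0% → Blend 2
Silt: Blend 3 19/59 = 32.2%, Blend 2 19/53 = 35.8% → Blend 2
Blend 2 has the higher rate in all 4 groups.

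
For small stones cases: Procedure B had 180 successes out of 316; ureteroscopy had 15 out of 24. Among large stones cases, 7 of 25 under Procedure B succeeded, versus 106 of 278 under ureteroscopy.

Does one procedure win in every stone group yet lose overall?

Small stones: Procedure B 180/316 = 57.0%, ureteroscopy 15/24 = 62.5% → ureteroscopy
Large stones: Procedure B 7/25 = 28.0%, ureteroscopy 106/278 = 38.1% → ureteroscopy
Overall: Procedure B 187/341 = 54.8%, ureteroscopy 121/302 = 40.1% → Procedure B
Ureteroscopy wins each stone group but Procedure B wins overall — the comparison reverses. Ureteroscopy's cases skew toward large stones, which has a lower base rate.

Yes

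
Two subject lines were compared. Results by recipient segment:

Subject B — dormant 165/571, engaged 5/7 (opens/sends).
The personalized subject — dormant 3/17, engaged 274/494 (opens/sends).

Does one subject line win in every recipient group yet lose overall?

Dormant: Subject B 165/571 = 28.9%, the personalized subject 3/17 = 17.6% → Subject B
Engaged: Subject B 5/7 = 71.4%, the personalized subject 274/494 = 55.5% → Subject B
Overall: Subject B 170/578 = 29.4%, the personalized subject 277/511 = 54.2% → the personalized subject
Subject B wins each recipient group but the personalized subject wins overall — the comparison reverses. Subject B's sends skew toward dormant, which has a lower base rate.

Yes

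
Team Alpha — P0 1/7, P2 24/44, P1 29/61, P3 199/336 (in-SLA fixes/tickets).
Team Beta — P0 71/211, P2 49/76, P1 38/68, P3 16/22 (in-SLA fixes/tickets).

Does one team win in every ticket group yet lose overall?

Yes

P0: Team Alpha 1/7 = 14.3%, Team Beta 71/211 = 33.6% → Team Beta
P2: Team Alpha 24/44 = 54.5%, Team Beta 49/76 = 64.5% → Team Beta
P1: Team Alpha 29/61 = 47.5%, Team Beta 38/68 = 55.9% → Team Beta
P3: Team Alpha 199/336 = 59.2%, Team Beta 16/22 = 72.7% → Team Beta
Overall: Team Alpha 253/448 = 56.5%, Team Beta 174/377 = 46.2% → Team Alpha
Team Beta wins each ticket group but Team Alpha wins overall — the comparison reverses. Team Beta's tickets skew toward P0, which has a lower base rate.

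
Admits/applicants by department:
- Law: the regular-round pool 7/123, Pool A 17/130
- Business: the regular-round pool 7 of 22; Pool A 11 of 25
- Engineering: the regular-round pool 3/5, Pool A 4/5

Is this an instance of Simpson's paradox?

No

Law: the regular-round pool 7/123 = 5.7%, Pool A 17/130 = 13.1% → Pool A
Business: the regular-round pool 7/22 = 31.8%, Pool A 11/25 = 44.0% → Pool A
Engineering: the regular-round pool 3/5 = 60.0%, Pool A 4/5 = 80.0% → Pool A
Overall: the regular-round pool 17/150 = 11.3%, Pool A 32/160 = 20.0% → Pool A
Pool A wins overall and in every department group — no reversal.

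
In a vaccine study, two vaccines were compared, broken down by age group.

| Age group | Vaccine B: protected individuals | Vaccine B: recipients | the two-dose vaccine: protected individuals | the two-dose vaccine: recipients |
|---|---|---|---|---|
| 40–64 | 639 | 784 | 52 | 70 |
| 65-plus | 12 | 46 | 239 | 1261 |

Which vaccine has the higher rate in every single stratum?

40–64: Vaccine B 639/784 = 81.5%, the two-dose vaccine 52/70 = 74.3% → Vaccine B
65-plus: Vaccine B 12/46 = 26.1%, the two-dose vaccine 239/1261 = 19.0% → Vaccine B
Vaccine B has the higher rate in both groups.

Vaccine B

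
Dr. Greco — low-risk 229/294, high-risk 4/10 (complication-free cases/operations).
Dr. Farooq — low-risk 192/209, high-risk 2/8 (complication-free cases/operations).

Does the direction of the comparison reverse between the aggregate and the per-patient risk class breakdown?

No

Low-risk: Dr. Greco 229/294 = 77.9%, Dr. Farooq 192/209 = 91.9% → Dr. Farooq
High-risk: Dr. Greco 4/10 = 40.0%, Dr. Farooq 2/8 = 25.0% → Dr. Greco
Overall: Dr. Greco 233/304 = 76.6%, Dr. Farooq 194/217 = 89.4% → Dr. Farooq
Neither sweeps: Dr. Greco wins 1 of 2 groups, Dr. Farooq wins 1. Dr. Farooq wins overall but not every group — no Simpson reversal.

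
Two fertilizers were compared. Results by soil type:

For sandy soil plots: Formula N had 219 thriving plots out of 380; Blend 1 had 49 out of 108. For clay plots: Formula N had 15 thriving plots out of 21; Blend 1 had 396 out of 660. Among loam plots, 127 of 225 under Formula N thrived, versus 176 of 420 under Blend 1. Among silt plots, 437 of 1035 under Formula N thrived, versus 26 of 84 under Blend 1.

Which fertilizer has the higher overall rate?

Blend 1

Sandy soil: Formula N 219/380 = 57.6%, Blend 1 49/108 = 45.4% → Formula N
Clay: Formula N 15/21 = 71.4%, Blend 1 396/660 = 60.0% → Formula N
Loam: Formula N 127/225 = 56.4%, Blend 1 176/420 = 41.9% → Formula N
Silt: Formula N 437/1035 = 42.2%, Blend 1 26/84 = 31.0% → Formula N
Overall: Formula N 798/1661 = 48.0%, Blend 1 647/1272 = 50.9% → Blend 1
(Formula N wins every soil group but Blend 1 wins overall — Formula N's plots skew toward the low-rate silt group.)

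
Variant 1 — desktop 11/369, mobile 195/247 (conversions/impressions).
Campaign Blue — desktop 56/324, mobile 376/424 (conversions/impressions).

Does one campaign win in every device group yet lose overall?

Desktop: Variant 1 11/369 = 3.0%, Campaign Blue 56/324 = 17.3% → Campaign Blue
Mobile: Variant 1 195/247 = 78.9%, Campaign Blue 376/424 = 88.7% → Campaign Blue
Overall: Variant 1 206/616 = 33.4%, Campaign Blue 432/748 = 57.8% → Campaign Blue
Campaign Blue wins overall and in every device group — no reversal.

No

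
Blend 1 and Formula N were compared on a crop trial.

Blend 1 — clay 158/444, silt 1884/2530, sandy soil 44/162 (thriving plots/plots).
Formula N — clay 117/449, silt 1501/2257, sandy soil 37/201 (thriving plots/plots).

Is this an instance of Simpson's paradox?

No

Clay: Blend 1 158/444 = 35.6%, Formula N 117/449 = 26.1% → Blend 1
Silt: Blend 1 1884/2530 = 74.5%, Formula N 1501/2257 = 66.5% → Blend 1
Sandy soil: Blend 1 44/162 = 27.2%, Formula N 37/201 = 18.4% → Blend 1
Overall: Blend 1 2086/3136 = 66.5%, Formula N 1655/2907 = 56.9% → Blend 1
Blend 1 wins overall and in every soil group — no reversal.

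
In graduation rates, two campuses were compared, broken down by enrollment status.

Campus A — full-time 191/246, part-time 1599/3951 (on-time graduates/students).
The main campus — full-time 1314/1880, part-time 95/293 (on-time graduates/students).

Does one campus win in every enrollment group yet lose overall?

Full-time: Campus A 191/246 = 77.6%, the main campus 1314/1880 = 69.9% → Campus A
Part-time: Campus A 1599/3951 = 40.5%, the main campus 95/293 = 32.4% → Campus A
Overall: Campus A 1790/4197 = 42.6%, the main campus 1409/2173 = 64.8% → the main campus
Campus A wins each enrollment group but the main campus wins overall — the comparison reverses. Campus A's students skew toward part-time, which has a lower base rate.

Yes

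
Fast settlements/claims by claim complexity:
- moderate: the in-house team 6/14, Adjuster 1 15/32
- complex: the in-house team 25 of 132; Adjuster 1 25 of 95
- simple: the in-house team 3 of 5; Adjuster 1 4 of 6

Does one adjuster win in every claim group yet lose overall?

No

Moderate: the in-house team 6/14 = 42.9%, Adjuster 1 15/32 = 46.9% → Adjuster 1
Complex: the in-house team 25/132 = 18.9%, Adjuster 1 25/95 = 26.3% → Adjuster 1
Simple: the in-house team 3/5 = 60.0%, Adjuster 1 4/6 = 66.7% → Adjuster 1
Overall: the in-house team 34/151 = 22.5%, Adjuster 1 44/133 = 33.1% → Adjuster 1
Adjuster 1 wins overall and in every claim group — no reversal.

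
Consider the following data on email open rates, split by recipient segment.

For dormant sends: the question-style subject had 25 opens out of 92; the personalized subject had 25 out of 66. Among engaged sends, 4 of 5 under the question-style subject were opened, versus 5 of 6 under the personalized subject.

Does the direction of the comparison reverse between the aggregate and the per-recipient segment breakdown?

No

Dormant: the question-style subject 25/92 = 27.2%, the personalized subject 25/66 = 37.9% → the personalized subject
Engaged: the question-style subject 4/5 = 80.0%, the personalized subject 5/6 = 83.3% → the personalized subject
Overall: the question-style subject 29/97 = 29.9%, the personalized subject 30/72 = 41.7% → the personalized subject
The personalized subject wins overall and in every recipient group — no reversal.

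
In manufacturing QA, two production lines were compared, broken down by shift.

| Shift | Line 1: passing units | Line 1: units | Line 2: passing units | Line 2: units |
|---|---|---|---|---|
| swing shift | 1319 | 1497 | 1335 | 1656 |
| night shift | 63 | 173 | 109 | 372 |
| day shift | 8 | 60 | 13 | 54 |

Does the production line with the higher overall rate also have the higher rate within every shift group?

No

Swing shift: Line 1 1319/1497 = 88.1%, Line 2 1335/1656 = 80.6% → Line 1
Night shift: Line 1 63/173 = 36.4%, Line 2 109/372 = 29.3% → Line 1
Day shift: Line 1 8/60 = 13.3%, Line 2 13/54 = 24.1% → Line 2
Overall: Line 1 1390/1730 = 80.3%, Line 2 1457/2082 = 70.0% → Line 1
Neither sweeps: Line 1 wins 2 of 3 groups, Line 2 wins 1. Line 1 wins overall but not every group — no Simpson reversal.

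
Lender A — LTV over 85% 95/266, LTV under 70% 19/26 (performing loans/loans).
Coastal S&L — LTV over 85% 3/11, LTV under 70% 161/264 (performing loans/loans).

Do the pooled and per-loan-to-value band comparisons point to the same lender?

LTV over 85%: Lender A 95/266 = 35.7%, Coastal S&L 3/11 = 27.3% → Lender A
LTV under 70%: Lender A 19/26 = 73.1%, Coastal S&L 161/264 = 61.0% → Lender A
Overall: Lender A 114/292 = 39.0%, Coastal S&L 164/275 = 59.6% → Coastal S&L
Lender A wins each loan-to-value group but Coastal S&L wins overall — the comparison reverses. Lender A's loans skew toward LTV over 85%, which has a lower base rate.

No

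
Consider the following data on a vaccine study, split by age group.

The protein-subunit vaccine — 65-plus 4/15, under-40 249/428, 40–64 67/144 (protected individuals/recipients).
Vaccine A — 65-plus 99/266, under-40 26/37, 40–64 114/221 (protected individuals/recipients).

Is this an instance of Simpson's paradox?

65-plus: the protein-subunit vaccine 4/15 = 26.7%, Vaccine A 99/266 = 37.2% → Vaccine A
Under-40: the protein-subunit vaccine 249/428 = 58.2%, Vaccine A 26/37 = 70.3% → Vaccine A
40–64: the protein-subunit vaccine 67/144 = 46.5%, Vaccine A 114/221 = 51.6% → Vaccine A
Overall: the protein-subunit vaccine 320/587 = 54.5%, Vaccine A 239/524 = 45.6% → the protein-subunit vaccine
Vaccine A wins each age group but the protein-subunit vaccine wins overall — the comparison reverses. Vaccine A's recipients skew toward 65-plus, which has a lower base rate.

Yes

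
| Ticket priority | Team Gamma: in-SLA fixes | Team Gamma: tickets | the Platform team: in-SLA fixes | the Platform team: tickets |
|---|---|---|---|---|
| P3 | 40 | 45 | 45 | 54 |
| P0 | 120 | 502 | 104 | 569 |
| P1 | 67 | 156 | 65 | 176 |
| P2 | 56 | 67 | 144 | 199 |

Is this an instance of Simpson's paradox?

P3: Team Gamma 40/45 = 88.9%, the Platform team 45/54 = 83.3% → Team Gamma
P0: Team Gamma 120/502 = 23.9%, the Platform team 104/569 = 18.3% → Team Gamma
P1: Team Gamma 67/156 = 42.9%, the Platform team 65/176 = 36.9% → Team Gamma
P2: Team Gamma 56/67 = 83.6%, the Platform team 144/199 = 72.4% → Team Gamma
Overall: Team Gamma 283/770 = 36.8%, the Platform team 358/998 = 35.9% → Team Gamma
Team Gamma wins overall and in every ticket group — no reversal.

No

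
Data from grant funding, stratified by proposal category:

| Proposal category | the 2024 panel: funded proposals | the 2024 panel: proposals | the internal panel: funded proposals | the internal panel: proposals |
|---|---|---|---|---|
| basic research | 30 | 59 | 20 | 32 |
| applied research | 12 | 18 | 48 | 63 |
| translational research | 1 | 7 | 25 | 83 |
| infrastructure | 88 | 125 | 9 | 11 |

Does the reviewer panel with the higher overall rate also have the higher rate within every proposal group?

Basic research: the 2024 panel 30/59 = 50.8%, the internal panel 20/32 = 62.5% → the internal panel
Applied research: the 2024 panel 12/18 = 66.7%, the internal panel 48/63 = 76.2% → the internal panel
Translational research: the 2024 panel 1/7 = 14.3%, the internal panel 25/83 = 30.1% → the internal panel
Infrastructure: the 2024 panel 88/125 = 70.4%, the internal panel 9/11 = 81.8% → the internal panel
Overall: the 2024 panel 131/209 = 62.7%, the internal panel 102/189 = 54.0% → the 2024 panel
The internal panel wins each proposal group but the 2024 panel wins overall — the comparison reverses. The internal panel's proposals skew toward translational research, which has a lower base rate.

No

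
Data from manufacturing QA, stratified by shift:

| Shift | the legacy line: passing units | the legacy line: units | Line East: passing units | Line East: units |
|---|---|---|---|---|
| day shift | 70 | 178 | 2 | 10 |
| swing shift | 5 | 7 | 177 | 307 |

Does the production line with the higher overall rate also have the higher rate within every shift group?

Day shift: the legacy line 70/178 = 39.3%, Line East 2/10 = 20.0% → the legacy line
Swing shift: the legacy line 5/7 = 71.4%, Line East 177/307 = 57.7% → the legacy line
Overall: the legacy line 75/185 = 40.5%, Line East 179/317 = 56.5% → Line East
The legacy line wins each shift group but Line East wins overall — the comparison reverses. The legacy line's units skew toward day shift, which has a lower base rate.

No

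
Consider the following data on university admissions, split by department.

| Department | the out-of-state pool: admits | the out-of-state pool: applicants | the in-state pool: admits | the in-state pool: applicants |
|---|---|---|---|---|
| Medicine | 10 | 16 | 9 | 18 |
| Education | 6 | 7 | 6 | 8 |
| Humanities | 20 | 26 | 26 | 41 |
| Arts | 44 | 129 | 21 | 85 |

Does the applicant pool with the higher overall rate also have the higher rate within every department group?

Yes

Medicine: the out-of-state pool 10/16 = 62.5%, the in-state pool 9/18 = 50.0% → the out-of-state pool
Education: the out-of-state pool 6/7 = 85.7%, the in-state pool 6/8 = 75.0% → the out-of-state pool
Humanities: the out-of-state pool 20/26 = 76.9%, the in-state pool 26/41 = 63.4% → the out-of-state pool
Arts: the out-of-state pool 44/129 = 34.1%, the in-state pool 21/85 = 24.7% → the out-of-state pool
Overall: the out-of-state pool 80/178 = 44.9%, the in-state pool 62/152 = 40.8% → the out-of-state pool
The out-of-state pool wins overall and in every department group — no reversal.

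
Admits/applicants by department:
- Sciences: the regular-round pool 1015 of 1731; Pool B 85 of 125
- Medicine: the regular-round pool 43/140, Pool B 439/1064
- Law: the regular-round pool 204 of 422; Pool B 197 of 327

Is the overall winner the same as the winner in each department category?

Sciences: the regular-round pool 1015/1731 = 58.6%, Pool B 85/125 = 68.0% → Pool B
Medicine: the regular-round pool 43/140 = 30.7%, Pool B 439/1064 = 41.3% → Pool B
Law: the regular-round pool 204/422 = 48.3%, Pool B 197/327 = 60.2% → Pool B
Overall: the regular-round pool 1262/2293 = 55.0%, Pool B 721/1516 = 47.6% → the regular-round pool
Pool B wins each department group but the regular-round pool wins overall — the comparison reverses. Pool B's applicants skew toward Medicine, which has a lower base rate.

No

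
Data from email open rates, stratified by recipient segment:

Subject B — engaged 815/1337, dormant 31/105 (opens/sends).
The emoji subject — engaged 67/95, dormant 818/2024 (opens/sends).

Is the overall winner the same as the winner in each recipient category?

No

Engaged: Subject B 815/1337 = 61.0%, the emoji subject 67/95 = 70.5% → the emoji subject
Dormant: Subject B 31/105 = 29.5%, the emoji subject 818/2024 = 40.4% → the emoji subject
Overall: Subject B 846/1442 = 58.7%, the emoji subject 885/2119 = 41.8% → Subject B
The emoji subject wins each recipient group but Subject B wins overall — the comparison reverses. The emoji subject's sends skew toward dormant, which has a lower base rate.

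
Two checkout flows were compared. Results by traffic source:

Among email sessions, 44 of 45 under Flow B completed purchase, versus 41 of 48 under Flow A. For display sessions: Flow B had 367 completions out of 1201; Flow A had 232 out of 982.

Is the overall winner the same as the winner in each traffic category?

Yes

Email: Flow B 44/45 = 97.8%, Flow A 41/48 = 85.4% → Flow B
Display: Flow B 367/1201 = 30.6%, Flow A 232/982 = 23.6% → Flow B
Overall: Flow B 411/1246 = 33.0%, Flow A 273/1030 = 26.5% → Flow B
Flow B wins overall and in every traffic group — no reversal.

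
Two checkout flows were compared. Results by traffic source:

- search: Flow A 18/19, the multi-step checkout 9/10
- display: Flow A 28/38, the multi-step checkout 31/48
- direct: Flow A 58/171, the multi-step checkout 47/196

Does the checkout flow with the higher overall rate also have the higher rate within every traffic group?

Yes

Search: Flow A 18/19 = 94.7%, the multi-step checkout 9/10 = 90.0% → Flow A
Display: Flow A 28/38 = 73.7%, the multi-step checkout 31/48 = 64.6% → Flow A
Direct: Flow A 58/171 = 33.9%, the multi-step checkout 47/196 = 24.0% → Flow A
Overall: Flow A 104/228 = 45.6%, the multi-step checkout 87/254 = 34.3% → Flow A
Flow A wins overall and in every traffic group — no reversal.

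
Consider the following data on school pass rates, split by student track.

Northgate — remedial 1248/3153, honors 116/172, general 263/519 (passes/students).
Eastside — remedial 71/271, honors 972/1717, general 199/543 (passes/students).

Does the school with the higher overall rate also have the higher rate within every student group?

No

Remedial: Northgate 1248/3153 = 39.6%, Eastside 71/271 = 26.2% → Northgate
Honors: Northgate 116/172 = 67.4%, Eastside 972/1717 = 56.6% → Northgate
General: Northgate 263/519 = 50.7%, Eastside 199/543 = 36.6% → Northgate
Overall: Northgate 1627/3844 = 42.3%, Eastside 1242/2531 = 49.1% → Eastside
Northgate wins each student group but Eastside wins overall — the comparison reverses. Northgate's students skew toward remedial, which has a lower base rate.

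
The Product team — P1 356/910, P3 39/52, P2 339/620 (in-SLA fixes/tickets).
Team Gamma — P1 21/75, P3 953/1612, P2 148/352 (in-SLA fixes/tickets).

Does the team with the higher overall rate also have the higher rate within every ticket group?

P1: the Product team 356/910 = 39.1%, Team Gamma 21/75 = 28.0% → the Product team
P3: the Product team 39/52 = 75.0%, Team Gamma 953/1612 = 59.1% → the Product team
P2: the Product team 339/620 = 54.7%, Team Gamma 148/352 = 42.0% → the Product team
Overall: the Product team 734/1582 = 46.4%, Team Gamma 1122/2039 = 55.0% → Team Gamma
The Product team wins each ticket group but Team Gamma wins overall — the comparison reverses. The Product team's tickets skew toward P1, which has a lower base rate.

No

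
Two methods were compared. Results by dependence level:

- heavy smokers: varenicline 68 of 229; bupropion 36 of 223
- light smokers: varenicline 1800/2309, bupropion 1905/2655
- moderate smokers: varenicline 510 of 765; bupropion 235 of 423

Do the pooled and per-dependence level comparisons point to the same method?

Yes

Heavy smokers: varenicline 68/229 = 29.7%, bupropion 36/223 = 16.1% → varenicline
Light smokers: varenicline 1800/2309 = 78.0%, bupropion 1905/2655 = 71.8% → varenicline
Moderate smokers: varenicline 510/765 = 66.7%, bupropion 235/423 = 55.6% → varenicline
Overall: varenicline 2378/3303 = 72.0%, bupropion 2176/3301 = 65.9% → varenicline
Varenicline wins overall and in every dependence group — no reversal.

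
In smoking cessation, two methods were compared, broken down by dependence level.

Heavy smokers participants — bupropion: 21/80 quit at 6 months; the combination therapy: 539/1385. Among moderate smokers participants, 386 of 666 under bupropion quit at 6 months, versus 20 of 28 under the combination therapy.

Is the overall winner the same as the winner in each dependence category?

No

Heavy smokers: bupropion 21/80 = 26.2%, the combination therapy 539/1385 = 38.9% → the combination therapy
Moderate smokers: bupropion 386/666 = 58.0%, the combination therapy 20/28 = 71.4% → the combination therapy
Overall: bupropion 407/746 = 54.6%, the combination therapy 559/1413 = 39.6% → bupropion
The combination therapy wins each dependence group but bupropion wins overall — the comparison reverses. The combination therapy's participants skew toward heavy smokers, which has a lower base rate.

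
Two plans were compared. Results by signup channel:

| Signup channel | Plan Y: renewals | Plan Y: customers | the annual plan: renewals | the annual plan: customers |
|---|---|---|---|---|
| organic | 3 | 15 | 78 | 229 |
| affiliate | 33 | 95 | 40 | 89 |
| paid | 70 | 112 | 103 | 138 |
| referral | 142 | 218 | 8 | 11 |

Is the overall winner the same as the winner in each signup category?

Organic: Plan Y 3/15 = 20.0%, the annual plan 78/229 = 34.1% → the annual plan
Affiliate: Plan Y 33/95 = 34.7%, the annual plan 40/89 = 44.9% → the annual plan
Paid: Plan Y 70/112 = 62.5%, the annual plan 103/138 = 74.6% → the annual plan
Referral: Plan Y 142/218 = 65.1%, the annual plan 8/11 = 72.7% → the annual plan
Overall: Plan Y 248/440 = 56.4%, the annual plan 229/467 = 49.0% → Plan Y
The annual plan wins each signup group but Plan Y wins overall — the comparison reverses. The annual plan's customers skew toward organic, which has a lower base rate.

No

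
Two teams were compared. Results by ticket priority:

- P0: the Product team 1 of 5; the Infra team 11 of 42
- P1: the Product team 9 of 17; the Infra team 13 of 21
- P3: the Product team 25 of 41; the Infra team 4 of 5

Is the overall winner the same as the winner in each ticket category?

P0: the Product team 1/5 = 20.0%, the Infra team 11/42 = 26.2% → the Infra team
P1: the Product team 9/17 = 52.9%, the Infra team 13/21 = 61.9% → the Infra team
P3: the Product team 25/41 = 61.0%, the Infra team 4/5 = 80.0% → the Infra team
Overall: the Product team 35/63 = 55.6%, the Infra team 28/68 = 41.2% → the Product team
The Infra team wins each ticket group but the Product team wins overall — the comparison reverses. The Infra team's tickets skew toward P0, which has a lower base rate.

No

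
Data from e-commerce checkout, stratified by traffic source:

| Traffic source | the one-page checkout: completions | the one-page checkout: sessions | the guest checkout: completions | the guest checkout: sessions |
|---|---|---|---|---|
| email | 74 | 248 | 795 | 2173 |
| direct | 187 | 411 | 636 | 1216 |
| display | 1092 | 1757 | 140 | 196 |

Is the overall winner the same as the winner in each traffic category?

No

Email: the one-page checkout 74/248 = 29.8%, the guest checkout 795/2173 = 36.6% → the guest checkout
Direct: the one-page checkout 187/411 = 45.5%, the guest checkout 636/1216 = 52.3% → the guest checkout
Display: the one-page checkout 1092/1757 = 62.2%, the guest checkout 140/196 = 71.4% → the guest checkout
Overall: the one-page checkout 1353/2416 = 56.0%, the guest checkout 1571/3585 = 43.8% → the one-page checkout
The guest checkout wins each traffic group but the one-page checkout wins overall — the comparison reverses. The guest checkout's sessions skew toward email, which has a lower base rate.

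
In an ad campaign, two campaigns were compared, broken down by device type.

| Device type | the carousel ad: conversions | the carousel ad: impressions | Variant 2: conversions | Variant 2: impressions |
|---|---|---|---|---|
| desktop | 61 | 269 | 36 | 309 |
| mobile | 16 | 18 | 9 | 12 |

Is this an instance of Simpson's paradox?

No

Desktop: the carousel ad 61/269 = 22.7%, Variant 2 36/309 = 11.7% → the carousel ad
Mobile: the carousel ad 16/18 = 88.9%, Variant 2 9/12 = 75.0% → the carousel ad
Overall: the carousel ad 77/287 = 26.8%, Variant 2 45/321 = 14.0% → the carousel ad
The carousel ad wins overall and in every device group — no reversal.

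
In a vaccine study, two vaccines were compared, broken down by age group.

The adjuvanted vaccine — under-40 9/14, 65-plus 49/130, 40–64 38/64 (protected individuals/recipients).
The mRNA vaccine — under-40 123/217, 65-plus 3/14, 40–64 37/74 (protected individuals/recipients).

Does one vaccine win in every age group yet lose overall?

Yes

Under-40: the adjuvanted vaccine 9/14 = 64.3%, the mRNA vaccine 123/217 = 56.7% → the adjuvanted vaccine
65-plus: the adjuvanted vaccine 49/130 = 37.7%, the mRNA vaccine 3/14 = 21.4% → the adjuvanted vaccine
40–64: the adjuvanted vaccine 38/64 = 59.4%, the mRNA vaccine 37/74 = 50.0% → the adjuvanted vaccine
Overall: the adjuvanted vaccine 96/208 = 46.2%, the mRNA vaccine 163/305 = 53.4% → the mRNA vaccine
The adjuvanted vaccine wins each age group but the mRNA vaccine wins overall — the comparison reverses. The adjuvanted vaccine's recipients skew toward 65-plus, which has a lower base rate.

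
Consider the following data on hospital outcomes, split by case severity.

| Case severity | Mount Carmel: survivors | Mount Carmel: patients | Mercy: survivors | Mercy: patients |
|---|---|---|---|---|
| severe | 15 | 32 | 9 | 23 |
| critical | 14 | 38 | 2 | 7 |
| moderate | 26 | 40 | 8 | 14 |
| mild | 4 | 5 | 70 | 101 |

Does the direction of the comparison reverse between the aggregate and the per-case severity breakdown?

Yes

Severe: Mount Carmel 15/32 = 46.9%, Mercy 9/23 = 39.1% → Mount Carmel
Critical: Mount Carmel 14/38 = 36.8%, Mercy 2/7 = 28.6% → Mount Carmel
Moderate: Mount Carmel 26/40 = 65.0%, Mercy 8/14 = 57.1% → Mount Carmel
Mild: Mount Carmel 4/5 = 80.0%, Mercy 70/101 = 69.3% → Mount Carmel
Overall: Mount Carmel 59/115 = 51.3%, Mercy 89/145 = 61.4% → Mercy
Mount Carmel wins each case group but Mercy wins overall — the comparison reverses. Mount Carmel's patients skew toward critical, which has a lower base rate.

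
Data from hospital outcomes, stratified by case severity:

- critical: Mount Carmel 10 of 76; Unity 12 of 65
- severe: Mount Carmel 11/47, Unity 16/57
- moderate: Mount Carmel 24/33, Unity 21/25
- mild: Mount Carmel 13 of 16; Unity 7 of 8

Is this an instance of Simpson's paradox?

No

Critical: Mount Carmel 10/76 = 13.2%, Unity 12/65 = 18.5% → Unity
Severe: Mount Carmel 11/47 = 23.4%, Unity 16/57 = 28.1% → Unity
Moderate: Mount Carmel 24/33 = 72.7%, Unity 21/25 = 84.0% → Unity
Mild: Mount Carmel 13/16 = 81.2%, Unity 7/8 = 87.5% → Unity
Overall: Mount Carmel 58/172 = 33.7%, Unity 56/155 = 36.1% → Unity
Unity wins overall and in every case group — no reversal.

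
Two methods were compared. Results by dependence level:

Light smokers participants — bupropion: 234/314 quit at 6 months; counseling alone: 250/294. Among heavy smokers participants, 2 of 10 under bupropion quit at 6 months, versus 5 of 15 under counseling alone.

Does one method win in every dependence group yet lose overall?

Light smokers: bupropion 234/314 = 74.5%, counseling alone 250/294 = 85.0% → counseling alone
Heavy smokers: bupropion 2/10 = 20.0%, counseling alone 5/15 = 33.3% → counseling alone
Overall: bupropion 236/324 = 72.8%, counseling alone 255/309 = 82.5% → counseling alone
Counseling alone wins overall and in every dependence group — no reversal.

No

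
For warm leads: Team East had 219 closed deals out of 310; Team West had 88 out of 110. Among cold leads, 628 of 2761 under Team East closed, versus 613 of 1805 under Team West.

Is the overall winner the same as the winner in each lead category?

Yes

Warm: Team East 219/310 = 70.6%, Team West 88/110 = 80.0% → Team West
Cold: Team East 628/2761 = 22.7%, Team West 613/1805 = 34.0% → Team West
Overall: Team East 847/3071 = 27.6%, Team West 701/1915 = 36.6% → Team West
Team West wins overall and in every lead group — no reversal.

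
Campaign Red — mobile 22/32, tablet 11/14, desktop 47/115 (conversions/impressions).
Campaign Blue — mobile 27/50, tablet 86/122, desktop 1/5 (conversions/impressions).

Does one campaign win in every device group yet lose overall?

Yes

Mobile: Campaign Red 22/32 = 68.8%, Campaign Blue 27/50 = 54.0% → Campaign Red
Tablet: Campaign Red 11/14 = 78.6%, Campaign Blue 86/122 = 70.5% → Campaign Red
Desktop: Campaign Red 47/115 = 40.9%, Campaign Blue 1/5 = 20.0% → Campaign Red
Overall: Campaign Red 80/161 = 49.7%, Campaign Blue 114/177 = 64.4% → Campaign Blue
Campaign Red wins each device group but Campaign Blue wins overall — the comparison reverses. Campaign Red's impressions skew toward desktop, which has a lower base rate.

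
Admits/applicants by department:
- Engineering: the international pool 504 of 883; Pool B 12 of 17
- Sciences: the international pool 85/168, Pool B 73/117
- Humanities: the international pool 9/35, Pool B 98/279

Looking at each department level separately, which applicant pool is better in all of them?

Pool B

Engineering: the international pool 504/883 = 57.1%, Pool B 12/17 = 70.6% → Pool B
Sciences: the international pool 85/168 = 50.6%, Pool B 73/117 = 62.4% → Pool B
Humanities: the international pool 9/35 = 25.7%, Pool B 98/279 = 35.1% → Pool B
Pool B has the higher rate in all 3 groups.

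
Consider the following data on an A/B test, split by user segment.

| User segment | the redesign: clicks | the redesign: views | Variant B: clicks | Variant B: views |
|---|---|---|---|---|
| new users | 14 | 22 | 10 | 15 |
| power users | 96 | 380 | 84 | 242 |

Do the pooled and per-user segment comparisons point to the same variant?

Yes

New users: the redesign 14/22 = 63.6%, Variant B 10/15 = 66.7% → Variant B
Power users: the redesign 96/380 = 25.3%, Variant B 84/242 = 34.7% → Variant B
Overall: the redesign 110/402 = 27.4%, Variant B 94/257 = 36.6% → Variant B
Variant B wins overall and in every user group — no reversal.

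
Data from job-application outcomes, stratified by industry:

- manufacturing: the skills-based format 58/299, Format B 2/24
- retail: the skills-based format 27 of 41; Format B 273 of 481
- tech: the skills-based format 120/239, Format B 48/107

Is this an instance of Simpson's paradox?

Manufacturing: the skills-based format 58/299 = 19.4%, Format B 2/24 = 8.3% → the skills-based format
Retail: the skills-based format 27/41 = 65.9%, Format B 273/481 = 56.8% → the skills-based format
Tech: the skills-based format 120/239 = 50.2%, Format B 48/107 = 44.9% → the skills-based format
Overall: the skills-based format 205/579 = 35.4%, Format B 323/612 = 52.8% → Format B
The skills-based format wins each industry group but Format B wins overall — the comparison reverses. The skills-based format's applications skew toward manufacturing, which has a lower base rate.

Yes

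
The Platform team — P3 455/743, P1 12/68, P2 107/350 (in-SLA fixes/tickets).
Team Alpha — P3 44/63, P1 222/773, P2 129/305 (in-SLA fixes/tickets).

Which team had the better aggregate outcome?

P3: the Platform team 455/743 = 61.2%, Team Alpha 44/63 = 69.8% → Team Alpha
P1: the Platform team 12/68 = 17.6%, Team Alpha 222/773 = 28.7% → Team Alpha
P2: the Platform team 107/350 = 30.6%, Team Alpha 129/305 = 42.3% → Team Alpha
Overall: the Platform team 574/1161 = 49.4%, Team Alpha 395/1141 = 34.6% → the Platform team
(Team Alpha wins every ticket group but the Platform team wins overall — Team Alpha's tickets skew toward the low-rate P1 group.)

the Platform team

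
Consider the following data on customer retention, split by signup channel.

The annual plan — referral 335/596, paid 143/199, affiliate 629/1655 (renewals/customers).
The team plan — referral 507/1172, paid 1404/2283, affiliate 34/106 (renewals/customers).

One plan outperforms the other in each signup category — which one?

Referral: the annual plan 335/596 = 56.2%, the team plan 507/1172 = 43.3% → the annual plan
Paid: the annual plan 143/199 = 71.9%, the team plan 1404/2283 = 61.5% → the annual plan
Affiliate: the annual plan 629/1655 = 38.0%, the team plan 34/106 = 32.1% → the annual plan
The annual plan has the higher rate in all 3 groups.

the annual plan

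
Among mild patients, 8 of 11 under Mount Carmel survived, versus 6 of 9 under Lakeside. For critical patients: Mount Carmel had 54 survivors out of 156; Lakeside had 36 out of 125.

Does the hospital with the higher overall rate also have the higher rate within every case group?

Mild: Mount Carmel 8/11 = 72.7%, Lakeside 6/9 = 66.7% → Mount Carmel
Critical: Mount Carmel 54/156 = 34.6%, Lakeside 36/125 = 28.8% → Mount Carmel
Overall: Mount Carmel 62/167 = 37.1%, Lakeside 42/134 = 31.3% → Mount Carmel
Mount Carmel wins overall and in every case group — no reversal.

Yes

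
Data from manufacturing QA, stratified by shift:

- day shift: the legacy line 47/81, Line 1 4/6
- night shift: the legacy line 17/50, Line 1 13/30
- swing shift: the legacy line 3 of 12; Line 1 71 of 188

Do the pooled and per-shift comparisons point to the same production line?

No

Day shift: the legacy line 47/81 = 58.0%, Line 1 4/6 = 66.7% → Line 1
Night shift: the legacy line 17/50 = 34.0%, Line 1 13/30 = 43.3% → Line 1
Swing shift: the legacy line 3/12 = 25.0%, Line 1 71/188 = 37.8% → Line 1
Overall: the legacy line 67/143 = 46.9%, Line 1 88/224 = 39.3% → the legacy line
Line 1 wins each shift group but the legacy line wins overall — the comparison reverses. Line 1's units skew toward swing shift, which has a lower base rate.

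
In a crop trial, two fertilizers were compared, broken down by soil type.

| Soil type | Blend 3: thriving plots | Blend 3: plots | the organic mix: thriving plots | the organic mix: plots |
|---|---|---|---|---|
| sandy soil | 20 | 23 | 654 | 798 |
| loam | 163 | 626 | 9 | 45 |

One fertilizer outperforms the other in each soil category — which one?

Blend 3

Sandy soil: Blend 3 20/23 = 87.0%, the organic mix 654/798 = 82.0% → Blend 3
Loam: Blend 3 163/626 = 26.0%, the organic mix 9/45 = 20.0% → Blend 3
Blend 3 has the higher rate in both groups.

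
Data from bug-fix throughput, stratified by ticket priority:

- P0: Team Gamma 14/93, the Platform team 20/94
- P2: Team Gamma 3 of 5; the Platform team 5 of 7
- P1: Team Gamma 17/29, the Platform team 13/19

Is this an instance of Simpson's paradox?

P0: Team Gamma 14/93 = 15.1%, the Platform team 20/94 = 21.3% → the Platform team
P2: Team Gamma 3/5 = 60.0%, the Platform team 5/7 = 71.4% → the Platform team
P1: Team Gamma 17/29 = 58.6%, the Platform team 13/19 = 68.4% → the Platform team
Overall: Team Gamma 34/127 = 26.8%, the Platform team 38/120 = 31.7% → the Platform team
The Platform team wins overall and in every ticket group — no reversal.

No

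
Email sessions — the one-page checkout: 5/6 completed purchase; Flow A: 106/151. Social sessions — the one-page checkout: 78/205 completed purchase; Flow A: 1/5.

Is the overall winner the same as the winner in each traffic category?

No

Email: the one-page checkout 5/6 = 83.3%, Flow A 106/151 = 70.2% → the one-page checkout
Social: the one-page checkout 78/205 = 38.0%, Flow A 1/5 = 20.0% → the one-page checkout
Overall: the one-page checkout 83/211 = 39.3%, Flow A 107/156 = 68.6% → Flow A
The one-page checkout wins each traffic group but Flow A wins overall — the comparison reverses. The one-page checkout's sessions skew toward social, which has a lower base rate.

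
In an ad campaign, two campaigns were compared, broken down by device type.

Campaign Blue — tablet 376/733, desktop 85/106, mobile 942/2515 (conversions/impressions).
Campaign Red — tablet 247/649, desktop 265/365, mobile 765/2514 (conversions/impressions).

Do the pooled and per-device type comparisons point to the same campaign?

Yes

Tablet: Campaign Blue 376/733 = 51.3%, Campaign Red 247/649 = 38.1% → Campaign Blue
Desktop: Campaign Blue 85/106 = 80.2%, Campaign Red 265/365 = 72.6% → Campaign Blue
Mobile: Campaign Blue 942/2515 = 37.5%, Campaign Red 765/2514 = 30.4% → Campaign Blue
Overall: Campaign Blue 1403/3354 = 41.8%, Campaign Red 1277/3528 = 36.2% → Campaign Blue
Campaign Blue wins overall and in every device group — no reversal.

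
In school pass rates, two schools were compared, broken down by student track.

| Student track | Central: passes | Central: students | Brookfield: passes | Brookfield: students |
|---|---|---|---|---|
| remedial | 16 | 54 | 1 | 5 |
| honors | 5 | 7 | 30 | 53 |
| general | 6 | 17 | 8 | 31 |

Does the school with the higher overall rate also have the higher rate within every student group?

No

Remedial: Central 16/54 = 29.6%, Brookfield 1/5 = 20.0% → Central
Honors: Central 5/7 = 71.4%, Brookfield 30/53 = 56.6% → Central
General: Central 6/17 = 35.3%, Brookfield 8/31 = 25.8% → Central
Overall: Central 27/78 = 34.6%, Brookfield 39/89 = 43.8% → Brookfield
Central wins each student group but Brookfield wins overall — the comparison reverses. Central's students skew toward remedial, which has a lower base rate.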